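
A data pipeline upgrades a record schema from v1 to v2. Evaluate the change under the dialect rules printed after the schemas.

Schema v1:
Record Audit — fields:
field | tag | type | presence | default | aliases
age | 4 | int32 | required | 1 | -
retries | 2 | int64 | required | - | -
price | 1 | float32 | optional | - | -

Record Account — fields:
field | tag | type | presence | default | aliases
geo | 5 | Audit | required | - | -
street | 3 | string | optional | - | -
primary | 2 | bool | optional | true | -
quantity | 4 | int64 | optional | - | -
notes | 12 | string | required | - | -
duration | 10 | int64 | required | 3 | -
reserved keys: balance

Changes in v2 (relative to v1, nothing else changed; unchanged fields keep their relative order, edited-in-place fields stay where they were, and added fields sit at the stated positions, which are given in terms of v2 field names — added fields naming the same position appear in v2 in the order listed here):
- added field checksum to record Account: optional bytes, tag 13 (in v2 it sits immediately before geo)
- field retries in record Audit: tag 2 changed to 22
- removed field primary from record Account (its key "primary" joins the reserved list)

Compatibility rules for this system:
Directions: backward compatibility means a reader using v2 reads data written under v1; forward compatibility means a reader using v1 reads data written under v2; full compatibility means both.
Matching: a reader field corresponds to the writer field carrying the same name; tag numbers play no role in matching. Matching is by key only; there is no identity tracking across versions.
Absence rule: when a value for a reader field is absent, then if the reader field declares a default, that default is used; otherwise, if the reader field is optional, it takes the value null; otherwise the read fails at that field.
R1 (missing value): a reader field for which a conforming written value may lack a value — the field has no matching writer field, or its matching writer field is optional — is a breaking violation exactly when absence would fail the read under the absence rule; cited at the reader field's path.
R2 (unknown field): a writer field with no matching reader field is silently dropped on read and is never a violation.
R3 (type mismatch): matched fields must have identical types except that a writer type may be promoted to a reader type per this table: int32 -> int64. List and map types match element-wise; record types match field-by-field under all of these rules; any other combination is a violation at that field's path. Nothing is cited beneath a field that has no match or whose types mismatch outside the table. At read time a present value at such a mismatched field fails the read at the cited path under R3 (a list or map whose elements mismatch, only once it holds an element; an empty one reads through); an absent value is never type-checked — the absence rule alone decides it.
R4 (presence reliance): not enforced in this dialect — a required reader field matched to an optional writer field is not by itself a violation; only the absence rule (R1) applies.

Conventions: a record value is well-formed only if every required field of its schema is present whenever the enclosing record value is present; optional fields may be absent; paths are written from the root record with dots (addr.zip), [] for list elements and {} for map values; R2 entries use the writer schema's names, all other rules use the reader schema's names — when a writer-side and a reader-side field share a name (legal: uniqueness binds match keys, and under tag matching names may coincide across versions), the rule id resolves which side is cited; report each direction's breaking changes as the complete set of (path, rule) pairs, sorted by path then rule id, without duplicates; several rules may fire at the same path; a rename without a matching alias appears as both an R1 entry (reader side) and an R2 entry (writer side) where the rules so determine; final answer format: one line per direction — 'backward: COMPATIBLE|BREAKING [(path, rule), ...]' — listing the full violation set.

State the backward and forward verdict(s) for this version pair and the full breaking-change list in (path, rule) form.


each type pair in Account: writer, then reader
backward on Account — v2 reading data written by v1:
  checksum: no writer-side match
  geo: Audit -> Audit, writer required; from geo
  street: string -> string, writer optional; from street
  quantity: int64 -> int64, writer optional; from quantity
  notes: string -> string, writer required; from notes
  duration: int64 -> int64, writer required; from duration
  writer field primary has no reader counterpart
  geo.age: int32 -> int32, writer required; from geo.age
  geo.retries: int64 -> int64, writer required; from geo.retries
  geo.price: float32 -> float32, writer optional; from geo.price
  => no violations; backward on Account: COMPATIBLE
forward on Account — v1 reading data written by v2:
  geo: Audit -> Audit, writer required; from geo
  street: string -> string, writer optional; from street
  primary: no writer-side match
  quantity: int64 -> int64, writer optional; from quantity
  notes: string -> string, writer required; from notes
  duration: int64 -> int64, writer required; from duration
  writer field checksum has no reader counterpart
  geo.age: int32 -> int32, writer required; from geo.age
  geo.retries: int64 -> int64, writer required; from geo.retries
  geo.price: float32 -> float32, writer optional; from geo.price
  => no violations; forward on Account: COMPATIBLE

backward: COMPATIBLE []; forward: COMPATIBLE []


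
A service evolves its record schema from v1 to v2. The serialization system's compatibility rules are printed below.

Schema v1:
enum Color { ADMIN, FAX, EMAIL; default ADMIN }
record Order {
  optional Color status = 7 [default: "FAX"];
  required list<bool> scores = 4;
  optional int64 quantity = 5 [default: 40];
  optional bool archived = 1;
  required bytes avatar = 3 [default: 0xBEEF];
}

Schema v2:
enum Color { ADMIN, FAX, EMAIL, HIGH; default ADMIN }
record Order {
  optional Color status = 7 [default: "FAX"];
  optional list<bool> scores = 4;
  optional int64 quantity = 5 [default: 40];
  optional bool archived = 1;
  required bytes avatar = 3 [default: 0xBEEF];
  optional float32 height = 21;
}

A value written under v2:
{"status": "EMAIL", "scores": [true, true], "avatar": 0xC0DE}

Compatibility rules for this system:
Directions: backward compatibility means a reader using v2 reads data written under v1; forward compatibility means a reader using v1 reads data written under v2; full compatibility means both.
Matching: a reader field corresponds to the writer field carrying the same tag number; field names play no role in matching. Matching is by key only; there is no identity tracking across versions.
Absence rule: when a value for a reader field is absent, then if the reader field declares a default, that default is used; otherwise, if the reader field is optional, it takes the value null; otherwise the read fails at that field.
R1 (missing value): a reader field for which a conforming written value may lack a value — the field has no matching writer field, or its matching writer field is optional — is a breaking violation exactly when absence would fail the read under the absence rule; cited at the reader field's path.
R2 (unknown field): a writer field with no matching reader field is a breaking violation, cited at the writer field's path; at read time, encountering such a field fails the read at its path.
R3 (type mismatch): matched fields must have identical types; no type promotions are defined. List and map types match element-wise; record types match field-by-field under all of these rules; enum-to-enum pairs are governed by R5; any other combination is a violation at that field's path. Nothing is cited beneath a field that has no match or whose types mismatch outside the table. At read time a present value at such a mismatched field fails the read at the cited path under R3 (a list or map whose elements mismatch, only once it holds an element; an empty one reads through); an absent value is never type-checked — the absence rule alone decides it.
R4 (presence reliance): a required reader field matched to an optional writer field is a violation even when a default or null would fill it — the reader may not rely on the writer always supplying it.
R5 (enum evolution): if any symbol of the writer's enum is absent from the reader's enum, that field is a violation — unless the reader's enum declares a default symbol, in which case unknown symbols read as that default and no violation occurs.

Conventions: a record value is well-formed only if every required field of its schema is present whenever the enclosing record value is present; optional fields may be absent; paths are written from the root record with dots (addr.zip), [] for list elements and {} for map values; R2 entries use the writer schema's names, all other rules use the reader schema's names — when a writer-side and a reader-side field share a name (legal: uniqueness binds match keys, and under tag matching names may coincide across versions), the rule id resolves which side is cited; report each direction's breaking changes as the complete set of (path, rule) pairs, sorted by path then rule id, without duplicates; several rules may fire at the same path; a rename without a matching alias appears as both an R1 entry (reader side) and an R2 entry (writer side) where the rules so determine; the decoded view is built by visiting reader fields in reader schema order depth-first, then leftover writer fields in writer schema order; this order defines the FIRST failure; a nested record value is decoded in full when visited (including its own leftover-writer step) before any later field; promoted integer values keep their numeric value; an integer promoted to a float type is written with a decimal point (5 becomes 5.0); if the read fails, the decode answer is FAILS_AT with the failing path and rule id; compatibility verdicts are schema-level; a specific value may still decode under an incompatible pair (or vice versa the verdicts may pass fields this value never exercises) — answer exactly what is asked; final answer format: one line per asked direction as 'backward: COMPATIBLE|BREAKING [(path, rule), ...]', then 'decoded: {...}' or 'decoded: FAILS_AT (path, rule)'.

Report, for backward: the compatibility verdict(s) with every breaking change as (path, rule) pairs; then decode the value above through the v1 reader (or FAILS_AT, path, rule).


backward: COMPATIBLE []; decoded: {"status": "EMAIL", "scores": [true, true], "quantity": 40, "archived": null, "avatar": 0xC0DE}

in Order below, arrows point writer -> reader
backward analysis of Order with v2 as reader and v1 as writer:
  status: Color -> Color, writer optional; from status
  scores: list<bool> -> list<bool>, writer required; from scores
  quantity: int64 -> int64, writer optional; from quantity
  archived: bool -> bool, writer optional; from archived
  avatar: bytes -> bytes, writer required; from avatar
  height: no writer-side match
  nothing fires on Order: backward is COMPATIBLE
migrating the Order value to v1:
  status := "EMAIL"
  scores := [true, true]
  quantity := 40 (no value, default fills)
  archived := null (not supplied -> null)
  avatar := 0xC0DE
  => decoded: {"status": "EMAIL", "scores": [true, true], "quantity": 40, "archived": null, "avatar": 0xC0DE}
ruling out the remaining Order differences:
  added field height to record Order: optional float32, tag 21 (in v2 it sits last) -> matters only for Order's forward compatibility — outside the asked direction
  enum Color (field status in record Order): symbol HIGH added -> fires no rule on Order, leaving the asked answer as it is
  field scores in record Order: required changed to optional -> matters only for Order's forward compatibility — outside the asked direction


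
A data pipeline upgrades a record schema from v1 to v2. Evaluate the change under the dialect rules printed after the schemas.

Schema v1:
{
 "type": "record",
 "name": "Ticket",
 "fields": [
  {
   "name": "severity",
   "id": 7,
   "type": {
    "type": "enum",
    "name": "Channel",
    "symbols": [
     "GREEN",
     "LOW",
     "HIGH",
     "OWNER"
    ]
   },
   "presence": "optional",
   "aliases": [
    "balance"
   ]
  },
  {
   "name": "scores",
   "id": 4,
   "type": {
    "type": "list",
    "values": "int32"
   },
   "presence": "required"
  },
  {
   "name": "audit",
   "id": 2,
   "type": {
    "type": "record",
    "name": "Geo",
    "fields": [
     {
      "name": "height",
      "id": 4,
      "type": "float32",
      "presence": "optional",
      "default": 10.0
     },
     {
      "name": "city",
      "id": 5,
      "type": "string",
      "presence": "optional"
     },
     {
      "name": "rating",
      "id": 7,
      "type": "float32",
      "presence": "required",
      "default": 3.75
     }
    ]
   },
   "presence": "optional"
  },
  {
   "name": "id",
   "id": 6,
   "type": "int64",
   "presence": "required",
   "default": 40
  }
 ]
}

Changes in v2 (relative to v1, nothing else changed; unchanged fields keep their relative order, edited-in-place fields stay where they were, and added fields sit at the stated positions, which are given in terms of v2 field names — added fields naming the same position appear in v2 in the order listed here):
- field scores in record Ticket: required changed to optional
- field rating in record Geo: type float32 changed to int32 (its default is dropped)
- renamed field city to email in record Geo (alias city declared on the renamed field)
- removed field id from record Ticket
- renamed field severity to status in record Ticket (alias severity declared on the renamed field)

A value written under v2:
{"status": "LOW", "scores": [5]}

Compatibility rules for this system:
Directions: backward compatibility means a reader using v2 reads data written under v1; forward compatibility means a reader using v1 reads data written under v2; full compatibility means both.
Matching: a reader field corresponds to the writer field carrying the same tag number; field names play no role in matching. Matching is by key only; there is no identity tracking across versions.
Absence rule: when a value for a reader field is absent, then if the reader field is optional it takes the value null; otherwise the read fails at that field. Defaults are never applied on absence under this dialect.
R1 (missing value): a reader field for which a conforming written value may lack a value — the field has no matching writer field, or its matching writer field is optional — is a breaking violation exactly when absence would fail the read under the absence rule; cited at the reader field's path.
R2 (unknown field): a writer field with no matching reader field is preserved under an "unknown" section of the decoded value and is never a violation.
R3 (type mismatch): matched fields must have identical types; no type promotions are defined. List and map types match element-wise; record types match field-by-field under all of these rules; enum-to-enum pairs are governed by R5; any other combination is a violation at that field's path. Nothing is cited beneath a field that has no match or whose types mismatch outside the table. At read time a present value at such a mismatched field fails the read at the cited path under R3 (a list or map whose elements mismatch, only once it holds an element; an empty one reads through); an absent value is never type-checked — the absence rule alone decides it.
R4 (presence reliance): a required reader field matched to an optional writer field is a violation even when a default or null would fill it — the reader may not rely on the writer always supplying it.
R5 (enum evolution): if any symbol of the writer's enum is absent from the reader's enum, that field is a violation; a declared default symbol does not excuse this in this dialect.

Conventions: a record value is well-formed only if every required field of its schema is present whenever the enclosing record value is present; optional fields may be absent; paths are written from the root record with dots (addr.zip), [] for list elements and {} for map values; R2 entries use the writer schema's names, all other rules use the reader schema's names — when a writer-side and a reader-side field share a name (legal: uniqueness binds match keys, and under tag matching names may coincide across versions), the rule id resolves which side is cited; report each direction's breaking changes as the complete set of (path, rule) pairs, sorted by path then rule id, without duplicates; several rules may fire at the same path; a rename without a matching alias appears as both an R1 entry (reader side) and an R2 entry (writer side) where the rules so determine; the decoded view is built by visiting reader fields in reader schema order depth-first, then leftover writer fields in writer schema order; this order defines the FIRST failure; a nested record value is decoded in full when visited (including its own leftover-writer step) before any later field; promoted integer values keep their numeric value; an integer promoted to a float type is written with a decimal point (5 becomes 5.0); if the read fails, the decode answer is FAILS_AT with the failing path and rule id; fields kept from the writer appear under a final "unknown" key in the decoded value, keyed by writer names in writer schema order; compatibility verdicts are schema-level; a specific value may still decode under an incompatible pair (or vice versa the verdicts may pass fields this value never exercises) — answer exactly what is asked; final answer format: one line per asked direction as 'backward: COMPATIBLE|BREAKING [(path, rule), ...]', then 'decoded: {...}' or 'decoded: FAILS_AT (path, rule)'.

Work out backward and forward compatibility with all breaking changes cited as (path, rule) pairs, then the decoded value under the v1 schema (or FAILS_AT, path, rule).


arrows below run writer -> reader for Ticket
backward pass over Ticket, reader schema v2, writer schema v1:
  status: paired with writer severity (Channel -> Channel; writer optional)
  scores: paired with writer scores (list<int32> -> list<int32>; writer required)
  audit: paired with writer audit (Geo -> Geo; writer optional)
  writer id: unknown to reader
  audit.height: paired with writer audit.height (float32 -> float32; writer optional)
  audit.email: paired with writer audit.city (string -> string; writer optional)
  audit.rating: paired with writer audit.rating (float32 -> int32; writer required)
  rule R3 violated at audit.rating
  => backward: BREAKING (1)
forward pass over Ticket, reader schema v1, writer schema v2:
  severity: paired with writer status (Channel -> Channel; writer optional)
  scores: paired with writer scores (list<int32> -> list<int32>; writer optional)
  audit: paired with writer audit (Geo -> Geo; writer optional)
  id: no writer-side match
  audit.height: paired with writer audit.height (float32 -> float32; writer optional)
  audit.city: paired with writer audit.email (string -> string; writer optional)
  audit.rating: paired with writer audit.rating (int32 -> float32; writer required)
  rule R3 violated at audit.rating
  rule R1 violated at id
  rule R1 violated at scores
  rule R4 violated at scores
  => forward: BREAKING (4)
migrating the Ticket value to v1:
  severity := "LOW" (from writer status)
  scores := [5]
  audit := null (not supplied -> null)
  read fails at id under R1 (no fill)
  => FAILS_AT (id, R1)

backward: BREAKING [(audit.rating, R3)]; forward: BREAKING [(audit.rating, R3), (id, R1), (scores, R1), (scores, R4)]; decoded: FAILS_AT (id, R1)


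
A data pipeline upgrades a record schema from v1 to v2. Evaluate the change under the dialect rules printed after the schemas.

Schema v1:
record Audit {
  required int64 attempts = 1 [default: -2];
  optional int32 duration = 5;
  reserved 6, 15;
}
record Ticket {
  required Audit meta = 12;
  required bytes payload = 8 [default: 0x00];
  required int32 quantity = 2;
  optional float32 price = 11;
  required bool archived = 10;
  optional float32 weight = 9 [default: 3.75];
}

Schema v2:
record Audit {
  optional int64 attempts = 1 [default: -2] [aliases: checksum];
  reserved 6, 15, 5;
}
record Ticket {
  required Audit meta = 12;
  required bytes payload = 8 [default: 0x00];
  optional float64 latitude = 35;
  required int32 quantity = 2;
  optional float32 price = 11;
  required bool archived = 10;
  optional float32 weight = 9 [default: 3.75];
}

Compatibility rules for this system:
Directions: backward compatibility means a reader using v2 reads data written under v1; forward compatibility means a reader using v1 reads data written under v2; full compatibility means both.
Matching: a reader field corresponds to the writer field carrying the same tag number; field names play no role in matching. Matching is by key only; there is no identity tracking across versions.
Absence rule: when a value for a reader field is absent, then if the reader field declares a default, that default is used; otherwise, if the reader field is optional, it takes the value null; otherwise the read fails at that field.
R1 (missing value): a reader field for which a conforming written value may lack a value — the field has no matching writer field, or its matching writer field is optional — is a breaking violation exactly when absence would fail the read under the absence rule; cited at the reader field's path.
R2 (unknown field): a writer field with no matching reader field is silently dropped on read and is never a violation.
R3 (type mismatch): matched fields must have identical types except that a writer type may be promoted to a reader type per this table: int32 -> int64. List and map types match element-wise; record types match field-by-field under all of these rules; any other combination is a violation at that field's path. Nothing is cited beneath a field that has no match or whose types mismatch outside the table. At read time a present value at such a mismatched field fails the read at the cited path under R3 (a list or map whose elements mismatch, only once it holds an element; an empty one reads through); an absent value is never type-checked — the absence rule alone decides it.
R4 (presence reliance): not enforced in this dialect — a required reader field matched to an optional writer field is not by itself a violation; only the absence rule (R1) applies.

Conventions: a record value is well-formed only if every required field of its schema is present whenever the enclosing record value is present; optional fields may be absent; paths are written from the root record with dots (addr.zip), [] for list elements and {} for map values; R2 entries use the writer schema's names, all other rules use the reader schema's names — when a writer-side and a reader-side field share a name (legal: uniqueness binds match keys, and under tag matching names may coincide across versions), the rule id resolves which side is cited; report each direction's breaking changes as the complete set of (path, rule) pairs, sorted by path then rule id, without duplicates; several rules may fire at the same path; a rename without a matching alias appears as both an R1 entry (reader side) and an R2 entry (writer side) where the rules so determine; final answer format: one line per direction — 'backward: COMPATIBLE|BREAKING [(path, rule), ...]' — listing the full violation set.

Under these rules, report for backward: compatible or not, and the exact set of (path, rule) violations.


the writer's type comes first in each Ticket pair
backward on Ticket — v2 reading data written by v1:
  writer required, Audit -> Audit: reader meta maps from writer meta
  writer required, bytes -> bytes: reader payload maps from writer payload
  latitude has no writer counterpart
  writer required, int32 -> int32: reader quantity maps from writer quantity
  writer optional, float32 -> float32: reader price maps from writer price
  writer required, bool -> bool: reader archived maps from writer archived
  writer optional, float32 -> float32: reader weight maps from writer weight
  writer required, int64 -> int64: reader meta.attempts maps from writer meta.attempts
  meta.duration (writer side), unknown to reader
  nothing fires on Ticket: backward is COMPATIBLE
checking off the Ticket differences that do not matter here:
  added field latitude to record Ticket: optional float64, tag 35 (in v2 it sits immediately before quantity) -> inert for the asked Ticket verdict: nothing fires
  field attempts in record Audit: required changed to optional -> inert for the asked Ticket verdict: nothing fires
  removed field duration from record Audit -> inert for the asked Ticket verdict: nothing fires

backward: COMPATIBLE []


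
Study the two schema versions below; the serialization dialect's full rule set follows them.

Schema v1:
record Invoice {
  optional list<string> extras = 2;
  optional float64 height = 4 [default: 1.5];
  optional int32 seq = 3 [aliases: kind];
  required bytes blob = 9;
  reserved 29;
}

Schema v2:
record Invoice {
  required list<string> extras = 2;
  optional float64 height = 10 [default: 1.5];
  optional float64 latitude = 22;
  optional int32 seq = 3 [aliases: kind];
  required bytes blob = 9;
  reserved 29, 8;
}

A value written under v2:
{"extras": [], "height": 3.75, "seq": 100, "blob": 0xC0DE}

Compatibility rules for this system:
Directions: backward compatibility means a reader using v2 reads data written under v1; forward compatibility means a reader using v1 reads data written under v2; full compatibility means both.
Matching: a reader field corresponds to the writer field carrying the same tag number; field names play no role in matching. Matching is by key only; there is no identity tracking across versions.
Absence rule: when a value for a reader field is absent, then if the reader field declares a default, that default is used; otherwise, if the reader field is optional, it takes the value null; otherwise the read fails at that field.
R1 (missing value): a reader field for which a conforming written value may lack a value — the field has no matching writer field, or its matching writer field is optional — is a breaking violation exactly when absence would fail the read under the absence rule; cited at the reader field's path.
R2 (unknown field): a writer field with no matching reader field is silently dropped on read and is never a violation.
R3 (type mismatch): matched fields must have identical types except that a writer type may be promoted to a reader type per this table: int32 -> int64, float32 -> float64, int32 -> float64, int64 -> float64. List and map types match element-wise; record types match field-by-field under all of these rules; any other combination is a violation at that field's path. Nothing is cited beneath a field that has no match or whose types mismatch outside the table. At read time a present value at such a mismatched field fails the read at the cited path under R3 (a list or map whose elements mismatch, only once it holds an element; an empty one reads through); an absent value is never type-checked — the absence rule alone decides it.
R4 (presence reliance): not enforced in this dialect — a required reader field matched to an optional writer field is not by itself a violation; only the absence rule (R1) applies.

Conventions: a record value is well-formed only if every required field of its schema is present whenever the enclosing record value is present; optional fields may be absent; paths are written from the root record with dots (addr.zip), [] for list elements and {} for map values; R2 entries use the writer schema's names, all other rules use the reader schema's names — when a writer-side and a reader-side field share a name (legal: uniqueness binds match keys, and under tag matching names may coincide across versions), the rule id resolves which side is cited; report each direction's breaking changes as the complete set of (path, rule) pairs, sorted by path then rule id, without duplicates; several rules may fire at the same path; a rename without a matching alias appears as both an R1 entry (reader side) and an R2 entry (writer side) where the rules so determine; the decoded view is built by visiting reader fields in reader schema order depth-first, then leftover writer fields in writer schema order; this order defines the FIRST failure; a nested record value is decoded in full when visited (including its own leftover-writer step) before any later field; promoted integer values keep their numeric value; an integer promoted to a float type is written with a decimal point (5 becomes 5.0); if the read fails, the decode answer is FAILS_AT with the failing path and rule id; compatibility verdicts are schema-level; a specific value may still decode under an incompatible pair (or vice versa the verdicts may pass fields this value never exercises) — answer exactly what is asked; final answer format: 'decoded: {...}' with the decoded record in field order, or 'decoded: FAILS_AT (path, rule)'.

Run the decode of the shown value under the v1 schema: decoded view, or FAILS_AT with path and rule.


decoded: {"extras": [], "height": 1.5, "seq": 100, "blob": 0xC0DE}

in Invoice below, arrows point writer -> reader
decode walk for Invoice under reader schema v1:
  extras := []
  height := 1.5 (missing; default applied)
  seq := 100
  blob := 0xC0DE
  writer height: no reader field; dropped
  => decoded: {"extras": [], "height": 1.5, "seq": 100, "blob": 0xC0DE}
checking off the Invoice differences that do not matter here:
  field extras in record Invoice: optional changed to required -> schema-level compatibility only; this Invoice value's decode is unchanged
  added field latitude to record Invoice: optional float64, tag 22 (in v2 it sits immediately before seq) -> fires no rule on Invoice under this dialect and leaves the result unchanged


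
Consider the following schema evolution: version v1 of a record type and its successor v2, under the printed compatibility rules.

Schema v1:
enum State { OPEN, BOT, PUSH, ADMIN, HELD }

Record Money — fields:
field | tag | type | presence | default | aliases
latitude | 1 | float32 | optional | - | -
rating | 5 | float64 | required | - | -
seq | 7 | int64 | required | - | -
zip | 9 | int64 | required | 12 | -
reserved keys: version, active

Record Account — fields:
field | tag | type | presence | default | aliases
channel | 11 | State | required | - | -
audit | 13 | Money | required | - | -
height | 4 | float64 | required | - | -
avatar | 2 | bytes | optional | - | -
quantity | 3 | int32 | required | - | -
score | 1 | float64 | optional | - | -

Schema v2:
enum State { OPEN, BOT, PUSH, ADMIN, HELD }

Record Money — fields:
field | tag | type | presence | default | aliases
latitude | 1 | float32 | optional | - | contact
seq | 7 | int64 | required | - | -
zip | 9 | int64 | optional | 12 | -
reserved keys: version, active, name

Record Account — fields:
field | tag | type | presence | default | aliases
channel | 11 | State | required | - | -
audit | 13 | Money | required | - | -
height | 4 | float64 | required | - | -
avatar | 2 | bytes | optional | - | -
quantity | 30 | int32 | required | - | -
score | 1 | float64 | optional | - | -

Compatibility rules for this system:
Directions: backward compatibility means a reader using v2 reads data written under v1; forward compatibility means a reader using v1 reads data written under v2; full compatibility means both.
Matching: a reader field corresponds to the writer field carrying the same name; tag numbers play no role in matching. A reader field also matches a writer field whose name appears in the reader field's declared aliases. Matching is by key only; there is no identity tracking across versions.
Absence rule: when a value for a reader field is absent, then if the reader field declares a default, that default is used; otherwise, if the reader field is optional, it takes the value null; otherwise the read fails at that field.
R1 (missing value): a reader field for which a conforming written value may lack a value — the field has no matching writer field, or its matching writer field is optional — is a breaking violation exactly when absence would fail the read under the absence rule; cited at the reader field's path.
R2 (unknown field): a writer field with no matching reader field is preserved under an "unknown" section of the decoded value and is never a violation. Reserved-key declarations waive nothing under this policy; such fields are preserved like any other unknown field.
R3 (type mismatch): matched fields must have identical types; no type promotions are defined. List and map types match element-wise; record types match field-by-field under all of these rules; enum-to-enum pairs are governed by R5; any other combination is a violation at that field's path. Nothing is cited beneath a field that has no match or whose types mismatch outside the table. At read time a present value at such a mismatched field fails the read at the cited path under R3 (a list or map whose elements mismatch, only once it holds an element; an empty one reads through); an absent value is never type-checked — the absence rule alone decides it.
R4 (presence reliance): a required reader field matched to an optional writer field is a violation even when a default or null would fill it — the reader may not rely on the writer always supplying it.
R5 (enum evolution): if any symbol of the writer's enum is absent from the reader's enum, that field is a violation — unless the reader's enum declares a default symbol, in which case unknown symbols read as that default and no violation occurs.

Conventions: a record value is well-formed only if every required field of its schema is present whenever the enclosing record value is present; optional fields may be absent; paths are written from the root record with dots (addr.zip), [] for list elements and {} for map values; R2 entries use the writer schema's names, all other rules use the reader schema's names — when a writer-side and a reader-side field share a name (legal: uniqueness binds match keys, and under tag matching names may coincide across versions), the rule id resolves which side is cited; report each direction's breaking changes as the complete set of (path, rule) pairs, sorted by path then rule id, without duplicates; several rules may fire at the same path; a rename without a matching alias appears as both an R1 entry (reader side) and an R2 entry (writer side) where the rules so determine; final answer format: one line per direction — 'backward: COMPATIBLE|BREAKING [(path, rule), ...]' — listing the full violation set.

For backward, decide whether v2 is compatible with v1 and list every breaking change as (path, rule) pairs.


backward: COMPATIBLE []

in Account below, arrows point writer -> reader
backward on Account — v2 reading data written by v1:
  channel: paired with writer channel (State -> State; writer required)
  audit: paired with writer audit (Money -> Money; writer required)
  height: paired with writer height (float64 -> float64; writer required)
  avatar: paired with writer avatar (bytes -> bytes; writer optional)
  quantity: paired with writer quantity (int32 -> int32; writer required)
  score: paired with writer score (float64 -> float64; writer optional)
  audit.latitude: paired with writer audit.latitude (float32 -> float32; writer optional)
  audit.seq: paired with writer audit.seq (int64 -> int64; writer required)
  audit.zip: paired with writer audit.zip (int64 -> int64; writer required)
  audit.rating (writer side), unknown to reader
  => backward verdict for Account: COMPATIBLE, no violations
diffs on Account not affecting the asked answer:
  field quantity in record Account: tag 3 changed to 30 -> triggers nothing under Account's printed rules — same verdict
  field zip in record Money: required changed to optional -> fires only in the forward direction of Account, which is not asked here
  removed field rating from record Money -> fires only in the forward direction of Account, which is not asked here


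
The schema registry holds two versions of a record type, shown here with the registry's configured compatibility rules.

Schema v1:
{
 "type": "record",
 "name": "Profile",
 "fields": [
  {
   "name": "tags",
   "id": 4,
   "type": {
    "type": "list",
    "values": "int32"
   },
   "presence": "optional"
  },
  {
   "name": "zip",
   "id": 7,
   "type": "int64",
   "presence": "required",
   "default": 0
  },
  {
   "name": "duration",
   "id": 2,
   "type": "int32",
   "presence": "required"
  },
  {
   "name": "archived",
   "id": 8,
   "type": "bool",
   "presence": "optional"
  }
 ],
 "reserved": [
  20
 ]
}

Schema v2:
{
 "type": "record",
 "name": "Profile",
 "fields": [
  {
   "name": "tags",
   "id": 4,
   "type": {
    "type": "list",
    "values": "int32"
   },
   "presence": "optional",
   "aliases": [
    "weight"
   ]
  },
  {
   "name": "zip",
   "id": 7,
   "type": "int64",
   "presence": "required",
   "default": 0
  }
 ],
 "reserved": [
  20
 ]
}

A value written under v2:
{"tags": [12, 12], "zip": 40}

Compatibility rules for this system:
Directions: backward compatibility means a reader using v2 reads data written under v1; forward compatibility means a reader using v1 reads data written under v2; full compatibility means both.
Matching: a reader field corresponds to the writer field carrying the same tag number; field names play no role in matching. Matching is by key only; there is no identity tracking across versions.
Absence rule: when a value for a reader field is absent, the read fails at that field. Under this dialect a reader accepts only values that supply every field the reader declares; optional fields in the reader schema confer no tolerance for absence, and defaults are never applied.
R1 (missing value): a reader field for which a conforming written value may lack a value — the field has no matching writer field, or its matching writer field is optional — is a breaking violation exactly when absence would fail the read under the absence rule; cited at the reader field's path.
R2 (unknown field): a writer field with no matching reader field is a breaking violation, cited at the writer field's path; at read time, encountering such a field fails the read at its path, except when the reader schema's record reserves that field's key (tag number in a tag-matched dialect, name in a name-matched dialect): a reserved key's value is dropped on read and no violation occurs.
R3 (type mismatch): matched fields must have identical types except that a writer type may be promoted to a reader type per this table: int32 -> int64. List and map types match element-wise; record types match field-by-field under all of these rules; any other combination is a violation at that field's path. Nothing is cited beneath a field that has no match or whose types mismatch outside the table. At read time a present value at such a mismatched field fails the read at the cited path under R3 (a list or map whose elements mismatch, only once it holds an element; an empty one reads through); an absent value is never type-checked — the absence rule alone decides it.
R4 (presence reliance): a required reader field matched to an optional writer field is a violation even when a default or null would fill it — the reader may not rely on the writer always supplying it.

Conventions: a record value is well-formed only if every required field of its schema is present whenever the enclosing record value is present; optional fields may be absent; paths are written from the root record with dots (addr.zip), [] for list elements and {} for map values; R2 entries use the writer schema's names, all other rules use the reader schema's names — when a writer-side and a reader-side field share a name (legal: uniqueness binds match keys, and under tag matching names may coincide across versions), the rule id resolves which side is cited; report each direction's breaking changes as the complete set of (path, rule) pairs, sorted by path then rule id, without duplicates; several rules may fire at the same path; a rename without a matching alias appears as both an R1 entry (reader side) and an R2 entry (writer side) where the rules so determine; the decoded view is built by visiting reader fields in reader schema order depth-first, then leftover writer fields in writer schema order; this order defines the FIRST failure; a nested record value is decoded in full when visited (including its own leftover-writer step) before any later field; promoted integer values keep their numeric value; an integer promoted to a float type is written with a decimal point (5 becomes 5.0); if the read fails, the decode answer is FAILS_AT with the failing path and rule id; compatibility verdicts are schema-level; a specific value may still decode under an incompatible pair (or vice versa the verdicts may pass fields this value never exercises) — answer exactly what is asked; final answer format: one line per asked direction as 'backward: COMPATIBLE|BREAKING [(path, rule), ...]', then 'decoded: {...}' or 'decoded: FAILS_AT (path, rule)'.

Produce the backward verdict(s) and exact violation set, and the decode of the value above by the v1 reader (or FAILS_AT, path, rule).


backward: BREAKING [(archived, R2), (duration, R2), (tags, R1)]; decoded: FAILS_AT (duration, R1)

each type pair in Profile: writer, then reader
backward for Profile (reader v2, writer v1):
  tags: list<int32> -> list<int32>, writer optional; from tags
  zip: int64 -> int64, writer required; from zip
  duration (writer side), unknown to reader
  archived (writer side), unknown to reader
  rule R2 violated at archived
  rule R2 violated at duration
  rule R1 violated at tags
  backward on Profile therefore BREAKING (3)
decoding the Profile value with the v1 reader:
  tags := [12, 12]
  zip := 40
  read fails at duration under R1 (no fill)
  => FAILS_AT (duration, R1)
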